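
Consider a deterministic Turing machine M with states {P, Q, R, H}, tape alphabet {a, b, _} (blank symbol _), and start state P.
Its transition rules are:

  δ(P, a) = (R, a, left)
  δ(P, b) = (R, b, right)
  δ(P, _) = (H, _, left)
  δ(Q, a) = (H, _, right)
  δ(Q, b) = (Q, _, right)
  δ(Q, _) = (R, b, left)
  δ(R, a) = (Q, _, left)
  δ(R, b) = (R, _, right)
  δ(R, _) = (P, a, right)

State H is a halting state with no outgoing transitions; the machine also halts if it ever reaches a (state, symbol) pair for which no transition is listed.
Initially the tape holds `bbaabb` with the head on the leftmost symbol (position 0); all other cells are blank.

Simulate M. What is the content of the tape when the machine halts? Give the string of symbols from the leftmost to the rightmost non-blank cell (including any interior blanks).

aaab__a

P | [b]baabb__   read b → write b, move right, go to R
R | b[b]aabb__   read b → write _, move right, go to R
R | b_[a]abb__   read a → write _, move left, go to Q
Q | b[_]_abb__   read _ → write b, move left, go to R
R | [b]b_abb__   read b → write _, move right, go to R
R | _[b]_abb__   read b → write _, move right, go to R
R | __[_]abb__   read _ → write a, move right, go to P
P | __a[a]bb__   read a → write a, move left, go to R
R | __[a]abb__   read a → write _, move left, go to Q
Q | _[_]_abb__   read _ → write b, move left, go to R
R | [_]b_abb__   read _ → write a, move right, go to P
P | a[b]_abb__   read b → write b, move right, go to R
R | ab[_]abb__   read _ → write a, move right, go to P
P | aba[a]bb__   read a → write a, move left, go to R
R | ab[a]abb__   read a → write _, move left, go to Q
Q | a[b]_abb__   read b → write _, move right, go to Q
Q | a_[_]abb__   read _ → write b, move left, go to R
R | a[_]babb__   read _ → write a, move right, go to P
P | aa[b]abb__   read b → write b, move right, go to R
R | aab[a]bb__   read a → write _, move left, go to Q
Q | aa[b]_bb__   read b → write _, move right, go to Q
Q | aa_[_]bb__   read _ → write b, move left, go to R
R | aa[_]bbb__   read _ → write a, move right, go to P
P | aaa[b]bb__   read b → write b, move right, go to R
R | aaab[b]b__   read b → write _, move right, go to R
R | aaab_[b]__   read b → write _, move right, go to R
R | aaab__[_]_   read _ → write a, move right, go to P
P | aaab__a[_]   read _ → write _, move left, go to H
H | aaab__[a]_
The non-blank tape span at halt is aaab__a.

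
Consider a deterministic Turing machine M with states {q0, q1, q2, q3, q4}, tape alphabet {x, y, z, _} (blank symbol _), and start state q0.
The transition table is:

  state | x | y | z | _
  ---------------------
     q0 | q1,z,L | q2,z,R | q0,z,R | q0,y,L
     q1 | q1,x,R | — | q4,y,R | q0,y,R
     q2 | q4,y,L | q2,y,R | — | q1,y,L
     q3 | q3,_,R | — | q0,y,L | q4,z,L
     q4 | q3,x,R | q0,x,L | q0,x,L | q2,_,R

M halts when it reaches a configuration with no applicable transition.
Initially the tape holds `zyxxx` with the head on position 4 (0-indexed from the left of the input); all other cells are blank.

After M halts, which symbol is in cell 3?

q0 | zyxx[x]___   read x → write z, move L, go to q1
q1 | zyx[x]z___   read x → write x, move R, go to q1
q1 | zyxx[z]___   read z → write y, move R, go to q4
q4 | zyxxy[_]__   read _ → write _, move R, go to q2
q2 | zyxxy_[_]_   read _ → write y, move L, go to q1
q1 | zyxxy[_]y_   read _ → write y, move R, go to q0
q0 | zyxxyy[y]_   read y → write z, move R, go to q2
q2 | zyxxyyz[_]   read _ → write y, move L, go to q1
q1 | zyxxyy[z]y   read z → write y, move R, go to q4
q4 | zyxxyyy[y]   read y → write x, move L, go to q0
q0 | zyxxyy[y]x   read y → write z, move R, go to q2
q2 | zyxxyyz[x]   read x → write y, move L, go to q4
q4 | zyxxyy[z]y   read z → write x, move L, go to q0
q0 | zyxxy[y]xy   read y → write z, move R, go to q2
q2 | zyxxyz[x]y   read x → write y, move L, go to q4
q4 | zyxxy[z]yy   read z → write x, move L, go to q0
q0 | zyxx[y]xyy   read y → write z, move R, go to q2
q2 | zyxxz[x]yy   read x → write y, move L, go to q4
q4 | zyxx[z]yyy   read z → write x, move L, go to q0
q0 | zyx[x]xyyy   read x → write z, move L, go to q1
q1 | zy[x]zxyyy   read x → write x, move R, go to q1
q1 | zyx[z]xyyy   read z → write y, move R, go to q4
q4 | zyxy[x]yyy   read x → write x, move R, go to q3
q3 | zyxyx[y]yy
Cell 3 holds y when M halts.

y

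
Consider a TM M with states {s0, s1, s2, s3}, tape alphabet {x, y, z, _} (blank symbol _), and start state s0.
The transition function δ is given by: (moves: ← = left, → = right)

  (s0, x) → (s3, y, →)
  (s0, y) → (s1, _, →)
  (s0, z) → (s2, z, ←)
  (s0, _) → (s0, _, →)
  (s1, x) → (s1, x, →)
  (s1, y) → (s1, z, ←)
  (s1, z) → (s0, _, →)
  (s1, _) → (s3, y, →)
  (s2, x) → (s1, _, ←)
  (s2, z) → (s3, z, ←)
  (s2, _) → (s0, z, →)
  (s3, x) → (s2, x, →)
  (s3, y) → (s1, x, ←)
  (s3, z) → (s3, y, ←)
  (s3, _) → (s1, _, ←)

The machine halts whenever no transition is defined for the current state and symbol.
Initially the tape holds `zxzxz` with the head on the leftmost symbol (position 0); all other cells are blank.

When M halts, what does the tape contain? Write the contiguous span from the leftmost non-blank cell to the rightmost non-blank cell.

s0 | _____[z]xzxz   read z → write z, move ←, go to s2
s2 | ____[_]zxzxz   read _ → write z, move →, go to s0
s0 | ____z[z]xzxz   read z → write z, move ←, go to s2
s2 | ____[z]zxzxz   read z → write z, move ←, go to s3
s3 | ___[_]zzxzxz   read _ → write _, move ←, go to s1
s1 | __[_]_zzxzxz   read _ → write y, move →, go to s3
s3 | __y[_]zzxzxz   read _ → write _, move ←, go to s1
s1 | __[y]_zzxzxz   read y → write z, move ←, go to s1
s1 | _[_]z_zzxzxz   read _ → write y, move →, go to s3
s3 | _y[z]_zzxzxz   read z → write y, move ←, go to s3
s3 | _[y]y_zzxzxz   read y → write x, move ←, go to s1
s1 | [_]xy_zzxzxz   read _ → write y, move →, go to s3
s3 | y[x]y_zzxzxz   read x → write x, move →, go to s2
s2 | yx[y]_zzxzxz
The non-blank tape span at halt is yxy_zzxzxz.

yxy_zzxzxz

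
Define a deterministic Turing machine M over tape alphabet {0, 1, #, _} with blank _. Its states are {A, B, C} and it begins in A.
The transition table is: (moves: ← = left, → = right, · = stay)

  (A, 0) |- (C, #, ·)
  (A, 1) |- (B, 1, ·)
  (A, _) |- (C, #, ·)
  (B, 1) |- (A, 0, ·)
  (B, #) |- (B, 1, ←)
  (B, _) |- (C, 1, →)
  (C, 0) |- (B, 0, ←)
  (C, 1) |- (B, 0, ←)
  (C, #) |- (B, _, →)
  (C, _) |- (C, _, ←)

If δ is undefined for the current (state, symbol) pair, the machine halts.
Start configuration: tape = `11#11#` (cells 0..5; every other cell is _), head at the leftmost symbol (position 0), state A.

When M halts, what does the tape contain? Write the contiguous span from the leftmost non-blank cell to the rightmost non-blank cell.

A | [1]1#11#   read 1 → write 1, move ·, go to B
B | [1]1#11#   read 1 → write 0, move ·, go to A
A | [0]1#11#   read 0 → write #, move ·, go to C
C | [#]1#11#   read # → write _, move →, go to B
B | _[1]#11#   read 1 → write 0, move ·, go to A
A | _[0]#11#   read 0 → write #, move ·, go to C
C | _[#]#11#   read # → write _, move →, go to B
B | __[#]11#   read # → write 1, move ←, go to B
B | _[_]111#   read _ → write 1, move →, go to C
C | _1[1]11#   read 1 → write 0, move ←, go to B
B | _[1]011#   read 1 → write 0, move ·, go to A
A | _[0]011#   read 0 → write #, move ·, go to C
C | _[#]011#   read # → write _, move →, go to B
B | __[0]11#
The non-blank tape span at halt is 011#.

011#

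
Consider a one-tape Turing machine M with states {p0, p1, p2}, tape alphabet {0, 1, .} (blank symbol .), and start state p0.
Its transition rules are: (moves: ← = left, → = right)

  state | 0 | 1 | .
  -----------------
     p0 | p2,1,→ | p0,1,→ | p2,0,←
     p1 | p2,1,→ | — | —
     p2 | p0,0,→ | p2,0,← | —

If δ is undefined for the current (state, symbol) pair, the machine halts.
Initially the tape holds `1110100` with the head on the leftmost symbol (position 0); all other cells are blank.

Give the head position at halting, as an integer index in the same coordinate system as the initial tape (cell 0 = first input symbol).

-1

p0 | .[1]110100   read 1 → write 1, move →, go to p0
p0 | .1[1]10100   read 1 → write 1, move →, go to p0
p0 | .11[1]0100   read 1 → write 1, move →, go to p0
p0 | .111[0]100   read 0 → write 1, move →, go to p2
p2 | .1111[1]00   read 1 → write 0, move ←, go to p2
p2 | .111[1]000   read 1 → write 0, move ←, go to p2
p2 | .11[1]0000   read 1 → write 0, move ←, go to p2
p2 | .1[1]00000   read 1 → write 0, move ←, go to p2
p2 | .[1]000000   read 1 → write 0, move ←, go to p2
p2 | [.]0000000
At halt the head is at cell -1.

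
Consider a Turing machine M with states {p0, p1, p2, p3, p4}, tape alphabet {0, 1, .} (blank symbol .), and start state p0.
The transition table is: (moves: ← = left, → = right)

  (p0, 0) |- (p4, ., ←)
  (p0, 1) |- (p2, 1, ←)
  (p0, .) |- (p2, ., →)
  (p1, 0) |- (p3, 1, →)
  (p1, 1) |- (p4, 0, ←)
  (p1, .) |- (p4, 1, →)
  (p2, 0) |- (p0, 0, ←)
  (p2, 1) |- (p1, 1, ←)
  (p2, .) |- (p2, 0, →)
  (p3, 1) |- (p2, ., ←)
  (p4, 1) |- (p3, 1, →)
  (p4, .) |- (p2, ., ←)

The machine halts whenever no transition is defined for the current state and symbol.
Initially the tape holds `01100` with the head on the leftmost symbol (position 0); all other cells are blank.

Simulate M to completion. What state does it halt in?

p3

p0 | ...[0]1100   read 0 → write ., move ←, go to p4
p4 | ..[.].1100   read . → write ., move ←, go to p2
p2 | .[.]..1100   read . → write 0, move →, go to p2
p2 | .0[.].1100   read . → write 0, move →, go to p2
p2 | .00[.]1100   read . → write 0, move →, go to p2
p2 | .000[1]100   read 1 → write 1, move ←, go to p1
p1 | .00[0]1100   read 0 → write 1, move →, go to p3
p3 | .001[1]100   read 1 → write ., move ←, go to p2
p2 | .00[1].100   read 1 → write 1, move ←, go to p1
p1 | .0[0]1.100   read 0 → write 1, move →, go to p3
p3 | .01[1].100   read 1 → write ., move ←, go to p2
p2 | .0[1]..100   read 1 → write 1, move ←, go to p1
p1 | .[0]1..100   read 0 → write 1, move →, go to p3
p3 | .1[1]..100   read 1 → write ., move ←, go to p2
p2 | .[1]...100   read 1 → write 1, move ←, go to p1
p1 | [.]1...100   read . → write 1, move →, go to p4
p4 | 1[1]...100   read 1 → write 1, move →, go to p3
p3 | 11[.]..100
No transition is defined for (p3, .); M halts in state p3.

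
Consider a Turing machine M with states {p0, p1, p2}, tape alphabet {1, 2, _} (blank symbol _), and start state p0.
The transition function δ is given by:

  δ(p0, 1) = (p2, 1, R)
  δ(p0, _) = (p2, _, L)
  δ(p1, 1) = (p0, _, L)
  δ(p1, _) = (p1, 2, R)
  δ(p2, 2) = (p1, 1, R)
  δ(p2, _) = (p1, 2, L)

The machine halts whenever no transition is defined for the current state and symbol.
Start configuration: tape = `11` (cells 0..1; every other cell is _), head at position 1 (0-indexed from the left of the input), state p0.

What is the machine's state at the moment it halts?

p1

state=p0 head=1 tape=___1[1]_   (p0,1)→(p2,1,R)
state=p2 head=2 tape=___11[_]   (p2,_)→(p1,2,L)
state=p1 head=1 tape=___1[1]2   (p1,1)→(p0,_,L)
state=p0 head=0 tape=___[1]_2   (p0,1)→(p2,1,R)
state=p2 head=1 tape=___1[_]2   (p2,_)→(p1,2,L)
state=p1 head=0 tape=___[1]22   (p1,1)→(p0,_,L)
state=p0 head=-1 tape=__[_]_22   (p0,_)→(p2,_,L)
state=p2 head=-2 tape=_[_]__22   (p2,_)→(p1,2,L)
state=p1 head=-3 tape=[_]2__22   (p1,_)→(p1,2,R)
state=p1 head=-2 tape=2[2]__22
No transition is defined for (p1, 2); M halts in state p1.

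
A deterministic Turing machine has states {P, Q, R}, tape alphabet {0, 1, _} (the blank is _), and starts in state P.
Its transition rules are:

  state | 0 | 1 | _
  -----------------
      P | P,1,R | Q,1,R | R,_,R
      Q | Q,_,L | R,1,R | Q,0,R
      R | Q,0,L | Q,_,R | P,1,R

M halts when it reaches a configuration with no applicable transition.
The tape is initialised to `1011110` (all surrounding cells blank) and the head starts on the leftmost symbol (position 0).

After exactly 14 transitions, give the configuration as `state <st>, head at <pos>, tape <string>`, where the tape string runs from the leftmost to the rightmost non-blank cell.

state R, head at 6, tape 1111_10

P | [1]011110   read 1 → write 1, move R, go to Q
Q | 1[0]11110   read 0 → write _, move L, go to Q
Q | [1]_11110   read 1 → write 1, move R, go to R
R | 1[_]11110   read _ → write 1, move R, go to P
P | 11[1]1110   read 1 → write 1, move R, go to Q
Q | 111[1]110   read 1 → write 1, move R, go to R
R | 1111[1]10   read 1 → write _, move R, go to Q
Q | 1111_[1]0   read 1 → write 1, move R, go to R
R | 1111_1[0]   read 0 → write 0, move L, go to Q
Q | 1111_[1]0   read 1 → write 1, move R, go to R
R | 1111_1[0]   read 0 → write 0, move L, go to Q
Q | 1111_[1]0   read 1 → write 1, move R, go to R
R | 1111_1[0]   read 0 → write 0, move L, go to Q
Q | 1111_[1]0   read 1 → write 1, move R, go to R
R | 1111_1[0]
After 14 steps: state R, head at 6, tape 1111_10.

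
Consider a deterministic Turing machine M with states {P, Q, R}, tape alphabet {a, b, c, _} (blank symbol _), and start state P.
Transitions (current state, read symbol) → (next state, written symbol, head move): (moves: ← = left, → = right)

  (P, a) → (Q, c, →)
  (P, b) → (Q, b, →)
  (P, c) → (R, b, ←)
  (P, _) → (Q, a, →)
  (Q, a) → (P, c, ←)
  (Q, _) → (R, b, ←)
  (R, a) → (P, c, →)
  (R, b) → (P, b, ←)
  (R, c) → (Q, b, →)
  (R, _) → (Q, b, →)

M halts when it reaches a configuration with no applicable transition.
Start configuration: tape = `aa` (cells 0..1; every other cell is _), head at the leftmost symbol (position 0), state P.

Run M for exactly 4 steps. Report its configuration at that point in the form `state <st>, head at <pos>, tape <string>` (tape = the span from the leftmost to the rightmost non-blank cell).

state=P head=0 tape=_[a]a   (P,a)→(Q,c,→)
state=Q head=1 tape=_c[a]   (Q,a)→(P,c,←)
state=P head=0 tape=_[c]c   (P,c)→(R,b,←)
state=R head=-1 tape=[_]bc   (R,_)→(Q,b,→)
state=Q head=0 tape=b[b]c
After 4 steps: state Q, head at 0, tape bbc.

state Q, head at 0, tape bbc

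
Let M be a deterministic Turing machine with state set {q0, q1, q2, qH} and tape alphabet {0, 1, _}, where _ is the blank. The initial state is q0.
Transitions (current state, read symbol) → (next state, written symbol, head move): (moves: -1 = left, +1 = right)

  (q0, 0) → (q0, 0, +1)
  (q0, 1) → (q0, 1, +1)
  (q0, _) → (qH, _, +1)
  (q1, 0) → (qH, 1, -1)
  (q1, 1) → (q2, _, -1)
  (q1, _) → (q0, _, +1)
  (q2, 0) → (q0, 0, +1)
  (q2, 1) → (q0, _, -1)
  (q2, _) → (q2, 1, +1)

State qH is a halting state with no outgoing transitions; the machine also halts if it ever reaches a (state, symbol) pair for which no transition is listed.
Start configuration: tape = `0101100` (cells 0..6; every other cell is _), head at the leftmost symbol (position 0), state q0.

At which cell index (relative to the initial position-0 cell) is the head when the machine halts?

8

state=q0 head=0 tape=[0]101100__   (q0,0)→(q0,0,+1)
state=q0 head=1 tape=0[1]01100__   (q0,1)→(q0,1,+1)
state=q0 head=2 tape=01[0]1100__   (q0,0)→(q0,0,+1)
state=q0 head=3 tape=010[1]100__   (q0,1)→(q0,1,+1)
state=q0 head=4 tape=0101[1]00__   (q0,1)→(q0,1,+1)
state=q0 head=5 tape=01011[0]0__   (q0,0)→(q0,0,+1)
state=q0 head=6 tape=010110[0]__   (q0,0)→(q0,0,+1)
state=q0 head=7 tape=0101100[_]_   (q0,_)→(qH,_,+1)
state=qH head=8 tape=0101100_[_]
At halt the head is at cell 8.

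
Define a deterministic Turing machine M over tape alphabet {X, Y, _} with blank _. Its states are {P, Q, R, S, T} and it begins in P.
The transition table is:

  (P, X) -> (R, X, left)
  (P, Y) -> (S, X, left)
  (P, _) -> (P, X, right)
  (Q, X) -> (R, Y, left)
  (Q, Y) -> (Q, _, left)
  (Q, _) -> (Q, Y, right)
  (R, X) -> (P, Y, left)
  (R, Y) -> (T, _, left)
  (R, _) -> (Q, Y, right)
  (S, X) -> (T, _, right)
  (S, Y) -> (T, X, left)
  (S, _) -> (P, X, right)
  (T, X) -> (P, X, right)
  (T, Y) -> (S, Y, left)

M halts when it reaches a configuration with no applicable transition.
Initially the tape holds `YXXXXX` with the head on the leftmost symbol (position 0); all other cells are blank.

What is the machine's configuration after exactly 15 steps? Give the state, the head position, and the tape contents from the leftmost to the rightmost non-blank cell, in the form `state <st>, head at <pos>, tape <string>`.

P | __[Y]XXXXX   read Y → write X, move left, go to S
S | _[_]XXXXXX   read _ → write X, move right, go to P
P | _X[X]XXXXX   read X → write X, move left, go to R
R | _[X]XXXXXX   read X → write Y, move left, go to P
P | [_]YXXXXXX   read _ → write X, move right, go to P
P | X[Y]XXXXXX   read Y → write X, move left, go to S
S | [X]XXXXXXX   read X → write _, move right, go to T
T | _[X]XXXXXX   read X → write X, move right, go to P
P | _X[X]XXXXX   read X → write X, move left, go to R
R | _[X]XXXXXX   read X → write Y, move left, go to P
P | [_]YXXXXXX   read _ → write X, move right, go to P
P | X[Y]XXXXXX   read Y → write X, move left, go to S
S | [X]XXXXXXX   read X → write _, move right, go to T
T | _[X]XXXXXX   read X → write X, move right, go to P
P | _X[X]XXXXX   read X → write X, move left, go to R
R | _[X]XXXXXX
After 15 steps: state R, head at -1, tape XXXXXXX.

state R, head at -1, tape XXXXXXX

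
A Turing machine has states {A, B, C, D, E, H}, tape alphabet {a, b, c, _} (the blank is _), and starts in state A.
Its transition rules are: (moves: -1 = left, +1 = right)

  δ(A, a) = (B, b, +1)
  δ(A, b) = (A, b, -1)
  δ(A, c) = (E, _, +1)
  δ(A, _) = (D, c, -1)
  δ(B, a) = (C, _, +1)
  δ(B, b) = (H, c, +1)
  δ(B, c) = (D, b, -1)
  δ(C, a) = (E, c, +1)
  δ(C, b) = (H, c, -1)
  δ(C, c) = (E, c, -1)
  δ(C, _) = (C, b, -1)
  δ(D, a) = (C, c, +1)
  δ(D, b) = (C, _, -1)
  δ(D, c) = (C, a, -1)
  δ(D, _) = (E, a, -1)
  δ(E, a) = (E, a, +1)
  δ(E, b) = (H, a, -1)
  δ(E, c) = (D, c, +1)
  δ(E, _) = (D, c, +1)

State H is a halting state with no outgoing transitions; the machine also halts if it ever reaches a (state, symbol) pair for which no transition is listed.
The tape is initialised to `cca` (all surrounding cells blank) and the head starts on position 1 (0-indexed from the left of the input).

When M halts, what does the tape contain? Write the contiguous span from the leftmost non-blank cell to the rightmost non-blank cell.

state=A head=1 tape=c[c]a___   (A,c)→(E,_,+1)
state=E head=2 tape=c_[a]___   (E,a)→(E,a,+1)
state=E head=3 tape=c_a[_]__   (E,_)→(D,c,+1)
state=D head=4 tape=c_ac[_]_   (D,_)→(E,a,-1)
state=E head=3 tape=c_a[c]a_   (E,c)→(D,c,+1)
state=D head=4 tape=c_ac[a]_   (D,a)→(C,c,+1)
state=C head=5 tape=c_acc[_]   (C,_)→(C,b,-1)
state=C head=4 tape=c_ac[c]b   (C,c)→(E,c,-1)
state=E head=3 tape=c_a[c]cb   (E,c)→(D,c,+1)
state=D head=4 tape=c_ac[c]b   (D,c)→(C,a,-1)
state=C head=3 tape=c_a[c]ab   (C,c)→(E,c,-1)
state=E head=2 tape=c_[a]cab   (E,a)→(E,a,+1)
state=E head=3 tape=c_a[c]ab   (E,c)→(D,c,+1)
state=D head=4 tape=c_ac[a]b   (D,a)→(C,c,+1)
state=C head=5 tape=c_acc[b]   (C,b)→(H,c,-1)
state=H head=4 tape=c_ac[c]c
The non-blank tape span at halt is c_accc.

c_accc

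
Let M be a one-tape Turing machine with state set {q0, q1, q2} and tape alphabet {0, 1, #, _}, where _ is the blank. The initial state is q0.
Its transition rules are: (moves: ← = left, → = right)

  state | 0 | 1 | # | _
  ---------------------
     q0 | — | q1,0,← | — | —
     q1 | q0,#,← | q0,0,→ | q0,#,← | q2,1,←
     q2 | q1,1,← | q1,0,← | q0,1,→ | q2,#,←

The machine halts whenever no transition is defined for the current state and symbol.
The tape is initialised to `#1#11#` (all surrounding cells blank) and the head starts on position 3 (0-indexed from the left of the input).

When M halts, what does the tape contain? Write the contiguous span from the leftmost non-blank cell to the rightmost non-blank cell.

state=q0 head=3 tape=_#1#[1]1#   (q0,1)→(q1,0,←)
state=q1 head=2 tape=_#1[#]01#   (q1,#)→(q0,#,←)
state=q0 head=1 tape=_#[1]#01#   (q0,1)→(q1,0,←)
state=q1 head=0 tape=_[#]0#01#   (q1,#)→(q0,#,←)
state=q0 head=-1 tape=[_]#0#01#
The non-blank tape span at halt is #0#01#.

#0#01#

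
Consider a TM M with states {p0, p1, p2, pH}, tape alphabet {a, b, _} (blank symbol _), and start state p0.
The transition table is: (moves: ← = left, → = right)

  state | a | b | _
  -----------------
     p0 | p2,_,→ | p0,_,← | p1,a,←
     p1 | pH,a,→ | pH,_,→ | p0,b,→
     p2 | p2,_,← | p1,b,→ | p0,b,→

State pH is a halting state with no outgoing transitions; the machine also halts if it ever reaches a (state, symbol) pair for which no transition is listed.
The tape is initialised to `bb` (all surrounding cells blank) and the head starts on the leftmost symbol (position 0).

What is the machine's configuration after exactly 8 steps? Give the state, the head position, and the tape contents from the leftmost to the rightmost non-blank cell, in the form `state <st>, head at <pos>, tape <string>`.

state p1, head at -2, tape ba

p0 | __[b]b   read b → write _, move ←, go to p0
p0 | _[_]_b   read _ → write a, move ←, go to p1
p1 | [_]a_b   read _ → write b, move →, go to p0
p0 | b[a]_b   read a → write _, move →, go to p2
p2 | b_[_]b   read _ → write b, move →, go to p0
p0 | b_b[b]   read b → write _, move ←, go to p0
p0 | b_[b]_   read b → write _, move ←, go to p0
p0 | b[_]__   read _ → write a, move ←, go to p1
p1 | [b]a__
After 8 steps: state p1, head at -2, tape ba.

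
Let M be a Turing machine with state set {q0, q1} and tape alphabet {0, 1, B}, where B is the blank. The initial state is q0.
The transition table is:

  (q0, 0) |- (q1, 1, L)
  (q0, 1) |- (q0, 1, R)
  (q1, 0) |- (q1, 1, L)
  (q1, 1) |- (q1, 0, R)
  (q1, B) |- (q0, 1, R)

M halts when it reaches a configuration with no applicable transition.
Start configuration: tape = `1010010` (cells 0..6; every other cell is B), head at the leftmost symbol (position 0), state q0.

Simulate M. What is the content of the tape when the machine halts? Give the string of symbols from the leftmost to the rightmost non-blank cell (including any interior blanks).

111000001

q0 | B[1]010010BB   read 1 → write 1, move R, go to q0
q0 | B1[0]10010BB   read 0 → write 1, move L, go to q1
q1 | B[1]110010BB   read 1 → write 0, move R, go to q1
q1 | B0[1]10010BB   read 1 → write 0, move R, go to q1
q1 | B00[1]0010BB   read 1 → write 0, move R, go to q1
q1 | B000[0]010BB   read 0 → write 1, move L, go to q1
q1 | B00[0]1010BB   read 0 → write 1, move L, go to q1
q1 | B0[0]11010BB   read 0 → write 1, move L, go to q1
q1 | B[0]111010BB   read 0 → write 1, move L, go to q1
q1 | [B]1111010BB   read B → write 1, move R, go to q0
q0 | 1[1]111010BB   read 1 → write 1, move R, go to q0
q0 | 11[1]11010BB   read 1 → write 1, move R, go to q0
q0 | 111[1]1010BB   read 1 → write 1, move R, go to q0
q0 | 1111[1]010BB   read 1 → write 1, move R, go to q0
q0 | 11111[0]10BB   read 0 → write 1, move L, go to q1
q1 | 1111[1]110BB   read 1 → write 0, move R, go to q1
q1 | 11110[1]10BB   read 1 → write 0, move R, go to q1
q1 | 111100[1]0BB   read 1 → write 0, move R, go to q1
q1 | 1111000[0]BB   read 0 → write 1, move L, go to q1
q1 | 111100[0]1BB   read 0 → write 1, move L, go to q1
q1 | 11110[0]11BB   read 0 → write 1, move L, go to q1
q1 | 1111[0]111BB   read 0 → write 1, move L, go to q1
q1 | 111[1]1111BB   read 1 → write 0, move R, go to q1
q1 | 1110[1]111BB   read 1 → write 0, move R, go to q1
q1 | 11100[1]11BB   read 1 → write 0, move R, go to q1
q1 | 111000[1]1BB   read 1 → write 0, move R, go to q1
q1 | 1110000[1]BB   read 1 → write 0, move R, go to q1
q1 | 11100000[B]B   read B → write 1, move R, go to q0
q0 | 111000001[B]
The non-blank tape span at halt is 111000001.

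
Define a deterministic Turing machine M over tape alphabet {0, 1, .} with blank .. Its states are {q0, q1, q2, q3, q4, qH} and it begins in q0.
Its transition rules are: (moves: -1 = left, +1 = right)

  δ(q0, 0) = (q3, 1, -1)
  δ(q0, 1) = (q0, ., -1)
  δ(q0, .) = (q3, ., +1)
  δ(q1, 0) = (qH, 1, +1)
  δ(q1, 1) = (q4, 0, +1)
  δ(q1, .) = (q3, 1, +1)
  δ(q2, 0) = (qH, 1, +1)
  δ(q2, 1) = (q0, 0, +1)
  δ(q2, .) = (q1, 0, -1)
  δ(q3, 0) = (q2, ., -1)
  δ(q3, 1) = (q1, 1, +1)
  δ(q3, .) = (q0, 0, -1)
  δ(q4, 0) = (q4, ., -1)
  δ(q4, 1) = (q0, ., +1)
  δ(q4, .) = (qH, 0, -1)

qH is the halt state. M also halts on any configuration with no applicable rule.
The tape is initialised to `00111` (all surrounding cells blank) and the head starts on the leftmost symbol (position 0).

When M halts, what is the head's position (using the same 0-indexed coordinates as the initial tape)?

state=q0 head=0 tape=...[0]0111   (q0,0)→(q3,1,-1)
state=q3 head=-1 tape=..[.]10111   (q3,.)→(q0,0,-1)
state=q0 head=-2 tape=.[.]010111   (q0,.)→(q3,.,+1)
state=q3 head=-1 tape=..[0]10111   (q3,0)→(q2,.,-1)
state=q2 head=-2 tape=.[.].10111   (q2,.)→(q1,0,-1)
state=q1 head=-3 tape=[.]0.10111   (q1,.)→(q3,1,+1)
state=q3 head=-2 tape=1[0].10111   (q3,0)→(q2,.,-1)
state=q2 head=-3 tape=[1]..10111   (q2,1)→(q0,0,+1)
state=q0 head=-2 tape=0[.].10111   (q0,.)→(q3,.,+1)
state=q3 head=-1 tape=0.[.]10111   (q3,.)→(q0,0,-1)
state=q0 head=-2 tape=0[.]010111   (q0,.)→(q3,.,+1)
state=q3 head=-1 tape=0.[0]10111   (q3,0)→(q2,.,-1)
state=q2 head=-2 tape=0[.].10111   (q2,.)→(q1,0,-1)
state=q1 head=-3 tape=[0]0.10111   (q1,0)→(qH,1,+1)
state=qH head=-2 tape=1[0].10111
At halt the head is at cell -2.

-2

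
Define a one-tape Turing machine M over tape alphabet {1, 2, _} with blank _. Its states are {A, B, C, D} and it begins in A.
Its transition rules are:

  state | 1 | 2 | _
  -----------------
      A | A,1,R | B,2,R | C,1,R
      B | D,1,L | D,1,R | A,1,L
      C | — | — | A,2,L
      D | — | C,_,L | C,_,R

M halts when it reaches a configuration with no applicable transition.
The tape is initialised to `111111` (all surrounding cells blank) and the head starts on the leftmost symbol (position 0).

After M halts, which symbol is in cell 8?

1

state=A head=0 tape=[1]11111___   (A,1)→(A,1,R)
state=A head=1 tape=1[1]1111___   (A,1)→(A,1,R)
state=A head=2 tape=11[1]111___   (A,1)→(A,1,R)
state=A head=3 tape=111[1]11___   (A,1)→(A,1,R)
state=A head=4 tape=1111[1]1___   (A,1)→(A,1,R)
state=A head=5 tape=11111[1]___   (A,1)→(A,1,R)
state=A head=6 tape=111111[_]__   (A,_)→(C,1,R)
state=C head=7 tape=1111111[_]_   (C,_)→(A,2,L)
state=A head=6 tape=111111[1]2_   (A,1)→(A,1,R)
state=A head=7 tape=1111111[2]_   (A,2)→(B,2,R)
state=B head=8 tape=11111112[_]   (B,_)→(A,1,L)
state=A head=7 tape=1111111[2]1   (A,2)→(B,2,R)
state=B head=8 tape=11111112[1]   (B,1)→(D,1,L)
state=D head=7 tape=1111111[2]1   (D,2)→(C,_,L)
state=C head=6 tape=111111[1]_1
Cell 8 holds 1 when M halts.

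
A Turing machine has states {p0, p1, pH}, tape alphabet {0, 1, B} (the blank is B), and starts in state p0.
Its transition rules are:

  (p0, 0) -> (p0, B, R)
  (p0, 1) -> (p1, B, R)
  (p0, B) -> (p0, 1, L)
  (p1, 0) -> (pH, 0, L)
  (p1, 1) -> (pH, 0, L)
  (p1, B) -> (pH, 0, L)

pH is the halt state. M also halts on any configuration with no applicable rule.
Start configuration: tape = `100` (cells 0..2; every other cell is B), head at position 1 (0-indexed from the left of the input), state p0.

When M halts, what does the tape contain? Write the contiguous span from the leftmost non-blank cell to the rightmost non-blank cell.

011

state=p0 head=1 tape=1[0]0B   (p0,0)→(p0,B,R)
state=p0 head=2 tape=1B[0]B   (p0,0)→(p0,B,R)
state=p0 head=3 tape=1BB[B]   (p0,B)→(p0,1,L)
state=p0 head=2 tape=1B[B]1   (p0,B)→(p0,1,L)
state=p0 head=1 tape=1[B]11   (p0,B)→(p0,1,L)
state=p0 head=0 tape=[1]111   (p0,1)→(p1,B,R)
state=p1 head=1 tape=B[1]11   (p1,1)→(pH,0,L)
state=pH head=0 tape=[B]011
The non-blank tape span at halt is 011.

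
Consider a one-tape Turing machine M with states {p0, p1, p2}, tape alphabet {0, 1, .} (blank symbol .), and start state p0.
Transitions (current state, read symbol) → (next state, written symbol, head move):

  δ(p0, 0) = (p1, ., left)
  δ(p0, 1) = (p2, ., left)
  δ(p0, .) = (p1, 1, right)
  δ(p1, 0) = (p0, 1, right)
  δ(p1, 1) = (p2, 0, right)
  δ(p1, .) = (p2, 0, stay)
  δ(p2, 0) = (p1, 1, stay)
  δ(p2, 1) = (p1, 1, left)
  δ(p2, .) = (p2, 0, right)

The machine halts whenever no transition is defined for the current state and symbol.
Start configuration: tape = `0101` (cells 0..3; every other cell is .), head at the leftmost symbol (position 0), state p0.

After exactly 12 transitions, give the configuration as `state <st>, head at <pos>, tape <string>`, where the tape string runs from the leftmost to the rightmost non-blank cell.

state p1, head at -2, tape 1..01

state=p0 head=0 tape=..[0]101   (p0,0)→(p1,.,left)
state=p1 head=-1 tape=.[.].101   (p1,.)→(p2,0,stay)
state=p2 head=-1 tape=.[0].101   (p2,0)→(p1,1,stay)
state=p1 head=-1 tape=.[1].101   (p1,1)→(p2,0,right)
state=p2 head=0 tape=.0[.]101   (p2,.)→(p2,0,right)
state=p2 head=1 tape=.00[1]01   (p2,1)→(p1,1,left)
state=p1 head=0 tape=.0[0]101   (p1,0)→(p0,1,right)
state=p0 head=1 tape=.01[1]01   (p0,1)→(p2,.,left)
state=p2 head=0 tape=.0[1].01   (p2,1)→(p1,1,left)
state=p1 head=-1 tape=.[0]1.01   (p1,0)→(p0,1,right)
state=p0 head=0 tape=.1[1].01   (p0,1)→(p2,.,left)
state=p2 head=-1 tape=.[1]..01   (p2,1)→(p1,1,left)
state=p1 head=-2 tape=[.]1..01
After 12 steps: state p1, head at -2, tape 1..01.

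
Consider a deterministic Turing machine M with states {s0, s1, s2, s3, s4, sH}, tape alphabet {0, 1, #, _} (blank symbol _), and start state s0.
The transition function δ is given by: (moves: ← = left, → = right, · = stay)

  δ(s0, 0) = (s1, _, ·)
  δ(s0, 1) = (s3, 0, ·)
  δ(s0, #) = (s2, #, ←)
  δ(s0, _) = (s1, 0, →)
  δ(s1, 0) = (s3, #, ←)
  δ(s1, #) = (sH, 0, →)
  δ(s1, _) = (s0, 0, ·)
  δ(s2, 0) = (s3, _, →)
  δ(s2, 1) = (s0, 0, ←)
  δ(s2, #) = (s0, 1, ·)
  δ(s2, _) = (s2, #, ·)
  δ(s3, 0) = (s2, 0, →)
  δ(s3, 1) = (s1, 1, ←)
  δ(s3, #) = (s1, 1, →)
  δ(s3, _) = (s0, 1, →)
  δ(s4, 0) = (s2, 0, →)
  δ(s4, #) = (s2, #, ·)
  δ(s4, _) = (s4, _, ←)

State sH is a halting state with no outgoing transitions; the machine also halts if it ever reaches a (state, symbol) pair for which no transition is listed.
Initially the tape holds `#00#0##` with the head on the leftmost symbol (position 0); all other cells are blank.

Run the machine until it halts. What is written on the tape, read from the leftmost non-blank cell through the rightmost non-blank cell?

state=s0 head=0 tape=_[#]00#0##_   (s0,#)→(s2,#,←)
state=s2 head=-1 tape=[_]#00#0##_   (s2,_)→(s2,#,·)
state=s2 head=-1 tape=[#]#00#0##_   (s2,#)→(s0,1,·)
state=s0 head=-1 tape=[1]#00#0##_   (s0,1)→(s3,0,·)
state=s3 head=-1 tape=[0]#00#0##_   (s3,0)→(s2,0,→)
state=s2 head=0 tape=0[#]00#0##_   (s2,#)→(s0,1,·)
state=s0 head=0 tape=0[1]00#0##_   (s0,1)→(s3,0,·)
state=s3 head=0 tape=0[0]00#0##_   (s3,0)→(s2,0,→)
state=s2 head=1 tape=00[0]0#0##_   (s2,0)→(s3,_,→)
state=s3 head=2 tape=00_[0]#0##_   (s3,0)→(s2,0,→)
state=s2 head=3 tape=00_0[#]0##_   (s2,#)→(s0,1,·)
state=s0 head=3 tape=00_0[1]0##_   (s0,1)→(s3,0,·)
state=s3 head=3 tape=00_0[0]0##_   (s3,0)→(s2,0,→)
state=s2 head=4 tape=00_00[0]##_   (s2,0)→(s3,_,→)
state=s3 head=5 tape=00_00_[#]#_   (s3,#)→(s1,1,→)
state=s1 head=6 tape=00_00_1[#]_   (s1,#)→(sH,0,→)
state=sH head=7 tape=00_00_10[_]
The non-blank tape span at halt is 00_00_10.

00_00_10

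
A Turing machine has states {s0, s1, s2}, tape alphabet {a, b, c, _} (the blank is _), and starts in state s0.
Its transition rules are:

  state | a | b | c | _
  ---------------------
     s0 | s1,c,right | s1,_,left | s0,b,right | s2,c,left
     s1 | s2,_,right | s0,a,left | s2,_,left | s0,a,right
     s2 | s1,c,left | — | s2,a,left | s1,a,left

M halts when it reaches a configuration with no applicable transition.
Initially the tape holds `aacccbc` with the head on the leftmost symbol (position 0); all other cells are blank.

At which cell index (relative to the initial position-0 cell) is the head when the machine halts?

-2

state=s0 head=0 tape=___[a]acccbc   (s0,a)→(s1,c,right)
state=s1 head=1 tape=___c[a]cccbc   (s1,a)→(s2,_,right)
state=s2 head=2 tape=___c_[c]ccbc   (s2,c)→(s2,a,left)
state=s2 head=1 tape=___c[_]accbc   (s2,_)→(s1,a,left)
state=s1 head=0 tape=___[c]aaccbc   (s1,c)→(s2,_,left)
state=s2 head=-1 tape=__[_]_aaccbc   (s2,_)→(s1,a,left)
state=s1 head=-2 tape=_[_]a_aaccbc   (s1,_)→(s0,a,right)
state=s0 head=-1 tape=_a[a]_aaccbc   (s0,a)→(s1,c,right)
state=s1 head=0 tape=_ac[_]aaccbc   (s1,_)→(s0,a,right)
state=s0 head=1 tape=_aca[a]accbc   (s0,a)→(s1,c,right)
state=s1 head=2 tape=_acac[a]ccbc   (s1,a)→(s2,_,right)
state=s2 head=3 tape=_acac_[c]cbc   (s2,c)→(s2,a,left)
state=s2 head=2 tape=_acac[_]acbc   (s2,_)→(s1,a,left)
state=s1 head=1 tape=_aca[c]aacbc   (s1,c)→(s2,_,left)
state=s2 head=0 tape=_ac[a]_aacbc   (s2,a)→(s1,c,left)
state=s1 head=-1 tape=_a[c]c_aacbc   (s1,c)→(s2,_,left)
state=s2 head=-2 tape=_[a]_c_aacbc   (s2,a)→(s1,c,left)
state=s1 head=-3 tape=[_]c_c_aacbc   (s1,_)→(s0,a,right)
state=s0 head=-2 tape=a[c]_c_aacbc   (s0,c)→(s0,b,right)
state=s0 head=-1 tape=ab[_]c_aacbc   (s0,_)→(s2,c,left)
state=s2 head=-2 tape=a[b]cc_aacbc
At halt the head is at cell -2.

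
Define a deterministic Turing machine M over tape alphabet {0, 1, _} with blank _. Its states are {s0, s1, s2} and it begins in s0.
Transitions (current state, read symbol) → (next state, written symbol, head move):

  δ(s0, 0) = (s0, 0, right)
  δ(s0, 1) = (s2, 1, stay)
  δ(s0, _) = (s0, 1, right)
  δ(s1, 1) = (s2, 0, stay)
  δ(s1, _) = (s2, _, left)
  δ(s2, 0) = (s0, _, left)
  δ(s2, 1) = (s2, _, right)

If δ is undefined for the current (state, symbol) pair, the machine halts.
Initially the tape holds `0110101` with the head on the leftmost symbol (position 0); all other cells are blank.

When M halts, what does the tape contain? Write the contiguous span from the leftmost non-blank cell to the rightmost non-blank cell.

s0 | [0]110101_   read 0 → write 0, move right, go to s0
s0 | 0[1]10101_   read 1 → write 1, move stay, go to s2
s2 | 0[1]10101_   read 1 → write _, move right, go to s2
s2 | 0_[1]0101_   read 1 → write _, move right, go to s2
s2 | 0__[0]101_   read 0 → write _, move left, go to s0
s0 | 0_[_]_101_   read _ → write 1, move right, go to s0
s0 | 0_1[_]101_   read _ → write 1, move right, go to s0
s0 | 0_11[1]01_   read 1 → write 1, move stay, go to s2
s2 | 0_11[1]01_   read 1 → write _, move right, go to s2
s2 | 0_11_[0]1_   read 0 → write _, move left, go to s0
s0 | 0_11[_]_1_   read _ → write 1, move right, go to s0
s0 | 0_111[_]1_   read _ → write 1, move right, go to s0
s0 | 0_1111[1]_   read 1 → write 1, move stay, go to s2
s2 | 0_1111[1]_   read 1 → write _, move right, go to s2
s2 | 0_1111_[_]
The non-blank tape span at halt is 0_1111.

0_1111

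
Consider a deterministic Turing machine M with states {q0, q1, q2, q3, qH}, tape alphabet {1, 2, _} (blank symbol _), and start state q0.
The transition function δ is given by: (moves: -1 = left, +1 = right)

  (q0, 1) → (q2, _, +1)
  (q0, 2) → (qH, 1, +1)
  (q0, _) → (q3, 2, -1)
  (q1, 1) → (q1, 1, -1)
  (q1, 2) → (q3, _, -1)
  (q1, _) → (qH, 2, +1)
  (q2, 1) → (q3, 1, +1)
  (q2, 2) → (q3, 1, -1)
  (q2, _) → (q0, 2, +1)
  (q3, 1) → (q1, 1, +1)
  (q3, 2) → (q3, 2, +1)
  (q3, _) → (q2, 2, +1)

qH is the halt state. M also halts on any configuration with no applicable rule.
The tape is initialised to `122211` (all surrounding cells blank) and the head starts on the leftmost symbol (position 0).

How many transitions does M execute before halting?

q0 | [1]22211__   read 1 → write _, move +1, go to q2
q2 | _[2]2211__   read 2 → write 1, move -1, go to q3
q3 | [_]12211__   read _ → write 2, move +1, go to q2
q2 | 2[1]2211__   read 1 → write 1, move +1, go to q3
q3 | 21[2]211__   read 2 → write 2, move +1, go to q3
q3 | 212[2]11__   read 2 → write 2, move +1, go to q3
q3 | 2122[1]1__   read 1 → write 1, move +1, go to q1
q1 | 21221[1]__   read 1 → write 1, move -1, go to q1
q1 | 2122[1]1__   read 1 → write 1, move -1, go to q1
q1 | 212[2]11__   read 2 → write _, move -1, go to q3
q3 | 21[2]_11__   read 2 → write 2, move +1, go to q3
q3 | 212[_]11__   read _ → write 2, move +1, go to q2
q2 | 2122[1]1__   read 1 → write 1, move +1, go to q3
q3 | 21221[1]__   read 1 → write 1, move +1, go to q1
q1 | 212211[_]_   read _ → write 2, move +1, go to qH
qH | 2122112[_]
M halts after 15 transitions.

15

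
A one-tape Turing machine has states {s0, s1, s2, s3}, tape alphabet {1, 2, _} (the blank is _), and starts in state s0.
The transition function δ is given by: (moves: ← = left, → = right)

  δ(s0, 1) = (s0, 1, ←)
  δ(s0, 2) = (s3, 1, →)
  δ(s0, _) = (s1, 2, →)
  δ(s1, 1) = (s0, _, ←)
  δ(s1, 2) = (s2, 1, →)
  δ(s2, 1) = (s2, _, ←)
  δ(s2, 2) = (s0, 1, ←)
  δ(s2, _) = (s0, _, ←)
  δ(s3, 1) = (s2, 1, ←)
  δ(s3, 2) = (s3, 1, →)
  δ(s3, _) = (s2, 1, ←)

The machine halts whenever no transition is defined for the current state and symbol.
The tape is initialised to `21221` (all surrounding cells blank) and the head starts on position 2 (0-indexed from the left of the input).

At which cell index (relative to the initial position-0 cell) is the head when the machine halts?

state=s0 head=2 tape=___21[2]21   (s0,2)→(s3,1,→)
state=s3 head=3 tape=___211[2]1   (s3,2)→(s3,1,→)
state=s3 head=4 tape=___2111[1]   (s3,1)→(s2,1,←)
state=s2 head=3 tape=___211[1]1   (s2,1)→(s2,_,←)
state=s2 head=2 tape=___21[1]_1   (s2,1)→(s2,_,←)
state=s2 head=1 tape=___2[1]__1   (s2,1)→(s2,_,←)
state=s2 head=0 tape=___[2]___1   (s2,2)→(s0,1,←)
state=s0 head=-1 tape=__[_]1___1   (s0,_)→(s1,2,→)
state=s1 head=0 tape=__2[1]___1   (s1,1)→(s0,_,←)
state=s0 head=-1 tape=__[2]____1   (s0,2)→(s3,1,→)
state=s3 head=0 tape=__1[_]___1   (s3,_)→(s2,1,←)
state=s2 head=-1 tape=__[1]1___1   (s2,1)→(s2,_,←)
state=s2 head=-2 tape=_[_]_1___1   (s2,_)→(s0,_,←)
state=s0 head=-3 tape=[_]__1___1   (s0,_)→(s1,2,→)
state=s1 head=-2 tape=2[_]_1___1
At halt the head is at cell -2.

-2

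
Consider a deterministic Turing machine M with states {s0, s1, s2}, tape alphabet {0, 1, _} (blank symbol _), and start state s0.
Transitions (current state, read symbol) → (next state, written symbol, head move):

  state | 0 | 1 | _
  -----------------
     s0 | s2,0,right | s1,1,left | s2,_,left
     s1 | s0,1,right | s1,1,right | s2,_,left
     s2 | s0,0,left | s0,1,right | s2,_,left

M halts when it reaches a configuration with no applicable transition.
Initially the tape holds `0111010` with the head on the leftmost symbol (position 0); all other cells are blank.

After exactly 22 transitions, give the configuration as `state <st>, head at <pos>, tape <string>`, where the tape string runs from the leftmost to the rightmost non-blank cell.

state s2, head at 6, tape 0111111

state=s0 head=0 tape=[0]111010_   (s0,0)→(s2,0,right)
state=s2 head=1 tape=0[1]11010_   (s2,1)→(s0,1,right)
state=s0 head=2 tape=01[1]1010_   (s0,1)→(s1,1,left)
state=s1 head=1 tape=0[1]11010_   (s1,1)→(s1,1,right)
state=s1 head=2 tape=01[1]1010_   (s1,1)→(s1,1,right)
state=s1 head=3 tape=011[1]010_   (s1,1)→(s1,1,right)
state=s1 head=4 tape=0111[0]10_   (s1,0)→(s0,1,right)
state=s0 head=5 tape=01111[1]0_   (s0,1)→(s1,1,left)
state=s1 head=4 tape=0111[1]10_   (s1,1)→(s1,1,right)
state=s1 head=5 tape=01111[1]0_   (s1,1)→(s1,1,right)
state=s1 head=6 tape=011111[0]_   (s1,0)→(s0,1,right)
state=s0 head=7 tape=0111111[_]   (s0,_)→(s2,_,left)
state=s2 head=6 tape=011111[1]_   (s2,1)→(s0,1,right)
state=s0 head=7 tape=0111111[_]   (s0,_)→(s2,_,left)
state=s2 head=6 tape=011111[1]_   (s2,1)→(s0,1,right)
state=s0 head=7 tape=0111111[_]   (s0,_)→(s2,_,left)
state=s2 head=6 tape=011111[1]_   (s2,1)→(s0,1,right)
state=s0 head=7 tape=0111111[_]   (s0,_)→(s2,_,left)
state=s2 head=6 tape=011111[1]_   (s2,1)→(s0,1,right)
state=s0 head=7 tape=0111111[_]   (s0,_)→(s2,_,left)
state=s2 head=6 tape=011111[1]_   (s2,1)→(s0,1,right)
state=s0 head=7 tape=0111111[_]   (s0,_)→(s2,_,left)
state=s2 head=6 tape=011111[1]_
After 22 steps: state s2, head at 6, tape 0111111.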